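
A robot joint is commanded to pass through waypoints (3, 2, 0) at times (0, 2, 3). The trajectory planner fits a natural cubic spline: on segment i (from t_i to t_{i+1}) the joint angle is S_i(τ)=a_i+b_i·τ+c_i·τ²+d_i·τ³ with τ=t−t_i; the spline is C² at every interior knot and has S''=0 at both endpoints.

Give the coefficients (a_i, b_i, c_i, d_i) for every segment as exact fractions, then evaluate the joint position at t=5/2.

Δ: Δ0=-1/2, Δ1=-2
row 1: diag=6, rhs=-9; c'=1/6, d'=-3/2
back: M1=-3/2
M: M0=0, M1=-3/2, M2=0
seg 0: a=3, c=M0/2=0, d=(M1−M0)/(6·2)=-1/8, b=Δ0−h0·(2M0+M1)/6=0
seg 1: a=2, c=M1/2=-3/4, d=(M2−M1)/(6·1)=1/4, b=Δ1−h1·(2M1+M2)/6=-3/2
t_q=5/2 → seg 1, τ=1/2; S=2+-3/2·τ+-3/4·τ²+1/4·τ³=35/32

  seg 0: a=3 b=0 c=0 d=-1/8
  seg 1: a=2 b=-3/2 c=-3/4 d=1/4
S(5/2) = 35/32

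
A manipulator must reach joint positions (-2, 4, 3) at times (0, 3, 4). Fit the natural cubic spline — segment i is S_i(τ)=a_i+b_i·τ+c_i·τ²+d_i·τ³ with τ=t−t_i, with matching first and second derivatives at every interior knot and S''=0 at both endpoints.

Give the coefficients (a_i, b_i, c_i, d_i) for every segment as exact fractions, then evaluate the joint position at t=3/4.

  seg 0: a=-2 b=25/8 c=0 d=-1/8
  seg 1: a=4 b=-1/4 c=-9/8 d=3/8
S(3/4) = 149/512

Δ: Δ0=2, Δ1=-1
row 1: diag=8, rhs=-18; c'=1/8, d'=-9/4
back: M1=-9/4
M: M0=0, M1=-9/4, M2=0
seg 0: a=-2, c=M0/2=0, d=(M1−M0)/(6·3)=-1/8, b=Δ0−h0·(2M0+M1)/6=25/8
seg 1: a=4, c=M1/2=-9/8, d=(M2−M1)/(6·1)=3/8, b=Δ1−h1·(2M1+M2)/6=-1/4
t_q=3/4 → seg 0, τ=3/4; S=-2+25/8·τ+0·τ²+-1/8·τ³=149/512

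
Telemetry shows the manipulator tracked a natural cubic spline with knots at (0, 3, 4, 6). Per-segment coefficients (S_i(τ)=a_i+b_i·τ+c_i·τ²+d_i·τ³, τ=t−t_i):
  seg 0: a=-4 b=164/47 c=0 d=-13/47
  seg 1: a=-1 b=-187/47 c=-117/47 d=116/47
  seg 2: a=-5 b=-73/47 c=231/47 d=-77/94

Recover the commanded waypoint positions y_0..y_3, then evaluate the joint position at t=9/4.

y_0 = S_0(0) = a_0 = -4
y_1 = S_1(0) = a_1 = -1
y_2 = S_2(0) = a_2 = -5
y_3 = S_2(2) = 5
t_q=9/4 is in segment 0 (τ=9/4); S_0(τ)=2107/3008

y_0=-4 y_1=-1 y_2=-5 y_3=5
S(9/4) = 2107/3008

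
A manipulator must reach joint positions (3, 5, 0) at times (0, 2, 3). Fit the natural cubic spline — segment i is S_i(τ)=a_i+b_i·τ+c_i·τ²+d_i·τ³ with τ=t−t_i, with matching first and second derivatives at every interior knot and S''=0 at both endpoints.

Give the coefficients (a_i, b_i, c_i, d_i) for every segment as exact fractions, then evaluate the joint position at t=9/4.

Δ: Δ0=1, Δ1=-5
row 1: diag=6, rhs=-36; c'=1/6, d'=-6
back: M1=-6
M: M0=0, M1=-6, M2=0
seg 0: a=3, c=M0/2=0, d=(M1−M0)/(6·2)=-1/2, b=Δ0−h0·(2M0+M1)/6=3
seg 1: a=5, c=M1/2=-3, d=(M2−M1)/(6·1)=1, b=Δ1−h1·(2M1+M2)/6=-3
t_q=9/4 → seg 1, τ=1/4; S=5+-3·τ+-3·τ²+1·τ³=261/64

  seg 0: a=3 b=3 c=0 d=-1/2
  seg 1: a=5 b=-3 c=-3 d=1
S(9/4) = 261/64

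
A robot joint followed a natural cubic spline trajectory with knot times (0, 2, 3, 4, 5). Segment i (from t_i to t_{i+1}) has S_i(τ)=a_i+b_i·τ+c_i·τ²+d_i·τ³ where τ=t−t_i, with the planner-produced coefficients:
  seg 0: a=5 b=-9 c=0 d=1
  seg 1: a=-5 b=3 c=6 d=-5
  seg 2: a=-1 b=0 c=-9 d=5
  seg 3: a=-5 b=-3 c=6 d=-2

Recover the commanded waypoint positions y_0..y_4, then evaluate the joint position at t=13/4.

y_0=5 y_1=-5 y_2=-1 y_3=-5 y_4=-4
S(13/4) = -95/64

y_0 = S_0(0) = a_0 = 5
y_1 = S_1(0) = a_1 = -5
y_2 = S_2(0) = a_2 = -1
y_3 = S_3(0) = a_3 = -5
y_4 = S_3(1) = -4
t_q=13/4 is in segment 2 (τ=1/4); S_2(τ)=-95/64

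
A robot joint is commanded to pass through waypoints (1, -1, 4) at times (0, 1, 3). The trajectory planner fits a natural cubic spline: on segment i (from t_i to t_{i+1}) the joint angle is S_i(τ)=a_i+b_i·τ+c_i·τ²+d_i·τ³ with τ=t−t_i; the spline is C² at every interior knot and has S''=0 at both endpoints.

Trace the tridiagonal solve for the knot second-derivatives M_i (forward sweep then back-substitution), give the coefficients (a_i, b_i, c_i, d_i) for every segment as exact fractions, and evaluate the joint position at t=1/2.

  seg 0: a=1 b=-11/4 c=0 d=3/4
  seg 1: a=-1 b=-1/2 c=9/4 d=-3/8
S(1/2) = -9/32

Δ: Δ0=-2, Δ1=5/2
row 1: diag=6, rhs=27; c'=1/3, d'=9/2
back: M1=9/2
M: M0=0, M1=9/2, M2=0
seg 0: a=1, c=M0/2=0, d=(M1−M0)/(6·1)=3/4, b=Δ0−h0·(2M0+M1)/6=-11/4
seg 1: a=-1, c=M1/2=9/4, d=(M2−M1)/(6·2)=-3/8, b=Δ1−h1·(2M1+M2)/6=-1/2
t_q=1/2 → seg 0, τ=1/2; S=1+-11/4·τ+0·τ²+3/4·τ³=-9/32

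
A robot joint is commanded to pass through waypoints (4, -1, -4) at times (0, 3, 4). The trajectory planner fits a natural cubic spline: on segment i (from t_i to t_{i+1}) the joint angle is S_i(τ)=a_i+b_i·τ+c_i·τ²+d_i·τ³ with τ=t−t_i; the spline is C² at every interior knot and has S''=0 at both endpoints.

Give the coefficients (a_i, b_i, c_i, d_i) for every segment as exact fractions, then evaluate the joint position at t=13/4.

  seg 0: a=4 b=-7/6 c=0 d=-1/18
  seg 1: a=-1 b=-8/3 c=-1/2 d=1/6
S(13/4) = -217/128

Δ: Δ0=-5/3, Δ1=-3
row 1: diag=8, rhs=-8; c'=1/8, d'=-1
back: M1=-1
M: M0=0, M1=-1, M2=0
seg 0: a=4, c=M0/2=0, d=(M1−M0)/(6·3)=-1/18, b=Δ0−h0·(2M0+M1)/6=-7/6
seg 1: a=-1, c=M1/2=-1/2, d=(M2−M1)/(6·1)=1/6, b=Δ1−h1·(2M1+M2)/6=-8/3
t_q=13/4 → seg 1, τ=1/4; S=-1+-8/3·τ+-1/2·τ²+1/6·τ³=-217/128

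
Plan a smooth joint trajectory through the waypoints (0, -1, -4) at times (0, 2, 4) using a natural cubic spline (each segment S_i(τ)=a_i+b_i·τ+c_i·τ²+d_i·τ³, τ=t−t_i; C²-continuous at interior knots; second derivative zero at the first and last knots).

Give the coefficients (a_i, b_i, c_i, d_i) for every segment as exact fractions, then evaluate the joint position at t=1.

  seg 0: a=0 b=-1/4 c=0 d=-1/16
  seg 1: a=-1 b=-1 c=-3/8 d=1/16
S(1) = -5/16

Δ: Δ0=-1/2, Δ1=-3/2
row 1: diag=8, rhs=-6; c'=1/4, d'=-3/4
back: M1=-3/4
M: M0=0, M1=-3/4, M2=0
seg 0: a=0, c=M0/2=0, d=(M1−M0)/(6·2)=-1/16, b=Δ0−h0·(2M0+M1)/6=-1/4
seg 1: a=-1, c=M1/2=-3/8, d=(M2−M1)/(6·2)=1/16, b=Δ1−h1·(2M1+M2)/6=-1
t_q=1 → seg 0, τ=1; S=0+-1/4·τ+0·τ²+-1/16·τ³=-5/16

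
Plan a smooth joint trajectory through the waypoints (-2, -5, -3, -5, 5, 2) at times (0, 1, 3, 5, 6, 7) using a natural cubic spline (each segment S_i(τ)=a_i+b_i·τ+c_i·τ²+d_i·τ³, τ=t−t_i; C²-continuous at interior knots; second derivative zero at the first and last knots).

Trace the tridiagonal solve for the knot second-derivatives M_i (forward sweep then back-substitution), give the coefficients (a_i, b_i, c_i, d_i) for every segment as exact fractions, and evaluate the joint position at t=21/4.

  seg 0: a=-2 b=-935/229 c=0 d=248/229
  seg 1: a=-5 b=-191/229 c=744/229 d=-267/229
  seg 2: a=-3 b=-419/229 c=-858/229 d=953/458
  seg 3: a=-5 b=1867/229 c=2001/229 d=-1578/229
  seg 4: a=5 b=1135/229 c=-2733/229 d=911/229
S(21/4) = -18491/7328

Δ: Δ0=-3, Δ1=1, Δ2=-1, Δ3=10, Δ4=-3
row 1: diag=6, rhs=24; c'=1/3, d'=4
row 2: denom=8−2·1/3=22/3; d'=(-12−2·4)/(22/3)=-30/11
row 3: denom=6−2·3/11=60/11; d'=(66−2·-30/11)/(60/11)=131/10
row 4: denom=4−1·11/60=229/60; d'=(-78−1·131/10)/(229/60)=-5466/229
back: M4=-5466/229
back: M3=131/10−11/60·-5466/229=4002/229
back: M2=-30/11−3/11·4002/229=-1716/229
back: M1=4−1/3·-1716/229=1488/229
M: M0=0, M1=1488/229, M2=-1716/229, M3=4002/229, M4=-5466/229, M5=0
seg 0: a=-2, c=M0/2=0, d=(M1−M0)/(6·1)=248/229, b=Δ0−h0·(2M0+M1)/6=-935/229
seg 1: a=-5, c=M1/2=744/229, d=(M2−M1)/(6·2)=-267/229, b=Δ1−h1·(2M1+M2)/6=-191/229
seg 2: a=-3, c=M2/2=-858/229, d=(M3−M2)/(6·2)=953/458, b=Δ2−h2·(2M2+M3)/6=-419/229
seg 3: a=-5, c=M3/2=2001/229, d=(M4−M3)/(6·1)=-1578/229, b=Δ3−h3·(2M3+M4)/6=1867/229
seg 4: a=5, c=M4/2=-2733/229, d=(M5−M4)/(6·1)=911/229, b=Δ4−h4·(2M4+M5)/6=1135/229
t_q=21/4 → seg 3, τ=1/4; S=-5+1867/229·τ+2001/229·τ²+-1578/229·τ³=-18491/7328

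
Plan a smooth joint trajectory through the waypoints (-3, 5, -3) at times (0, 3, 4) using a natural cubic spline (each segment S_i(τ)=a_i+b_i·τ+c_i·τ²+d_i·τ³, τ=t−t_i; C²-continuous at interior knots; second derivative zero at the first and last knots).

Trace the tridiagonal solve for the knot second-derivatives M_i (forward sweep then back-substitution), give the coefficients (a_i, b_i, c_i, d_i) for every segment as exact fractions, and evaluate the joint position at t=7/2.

  seg 0: a=-3 b=20/3 c=0 d=-4/9
  seg 1: a=5 b=-16/3 c=-4 d=4/3
S(7/2) = 3/2

Δ: Δ0=8/3, Δ1=-8
row 1: diag=8, rhs=-64; c'=1/8, d'=-8
back: M1=-8
M: M0=0, M1=-8, M2=0
seg 0: a=-3, c=M0/2=0, d=(M1−M0)/(6·3)=-4/9, b=Δ0−h0·(2M0+M1)/6=20/3
seg 1: a=5, c=M1/2=-4, d=(M2−M1)/(6·1)=4/3, b=Δ1−h1·(2M1+M2)/6=-16/3
t_q=7/2 → seg 1, τ=1/2; S=5+-16/3·τ+-4·τ²+4/3·τ³=3/2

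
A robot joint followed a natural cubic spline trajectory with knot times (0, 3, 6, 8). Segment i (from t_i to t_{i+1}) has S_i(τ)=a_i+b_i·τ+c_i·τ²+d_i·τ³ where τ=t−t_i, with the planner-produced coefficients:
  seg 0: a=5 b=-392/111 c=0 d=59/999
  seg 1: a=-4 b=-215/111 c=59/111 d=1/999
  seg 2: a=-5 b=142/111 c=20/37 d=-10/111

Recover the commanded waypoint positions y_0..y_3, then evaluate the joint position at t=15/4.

y_0=5 y_1=-4 y_2=-5 y_3=-1
S(15/4) = -12203/2368

y_0 = S_0(0) = a_0 = 5
y_1 = S_1(0) = a_1 = -4
y_2 = S_2(0) = a_2 = -5
y_3 = S_2(2) = -1
t_q=15/4 is in segment 1 (τ=3/4); S_1(τ)=-12203/2368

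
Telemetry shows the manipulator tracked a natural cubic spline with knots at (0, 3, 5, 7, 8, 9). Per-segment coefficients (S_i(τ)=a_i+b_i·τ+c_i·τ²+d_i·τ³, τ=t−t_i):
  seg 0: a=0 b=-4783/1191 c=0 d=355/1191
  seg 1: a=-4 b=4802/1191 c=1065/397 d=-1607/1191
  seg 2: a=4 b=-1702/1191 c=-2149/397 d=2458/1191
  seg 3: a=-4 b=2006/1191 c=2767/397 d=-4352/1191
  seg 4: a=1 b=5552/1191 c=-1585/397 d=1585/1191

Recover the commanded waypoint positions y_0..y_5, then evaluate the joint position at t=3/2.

y_0 = S_0(0) = a_0 = 0
y_1 = S_1(0) = a_1 = -4
y_2 = S_2(0) = a_2 = 4
y_3 = S_3(0) = a_3 = -4
y_4 = S_4(0) = a_4 = 1
y_5 = S_4(1) = 3
t_q=3/2 is in segment 0 (τ=3/2); S_0(τ)=-15937/3176

y_0=0 y_1=-4 y_2=4 y_3=-4 y_4=1 y_5=3
S(3/2) = -15937/3176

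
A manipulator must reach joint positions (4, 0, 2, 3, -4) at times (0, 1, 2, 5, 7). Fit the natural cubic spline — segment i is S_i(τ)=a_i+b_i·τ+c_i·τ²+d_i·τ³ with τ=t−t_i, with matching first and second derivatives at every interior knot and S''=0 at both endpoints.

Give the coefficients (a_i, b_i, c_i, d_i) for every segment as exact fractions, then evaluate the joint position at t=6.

Δ: Δ0=-4, Δ1=2, Δ2=1/3, Δ3=-7/2
row 1: diag=4, rhs=36; c'=1/4, d'=9
row 2: denom=8−1·1/4=31/4; d'=(-10−1·9)/(31/4)=-76/31
row 3: denom=10−3·12/31=274/31; d'=(-23−3·-76/31)/(274/31)=-485/274
back: M3=-485/274
back: M2=-76/31−12/31·-485/274=-242/137
back: M1=9−1/4·-242/137=2587/274
M: M0=0, M1=2587/274, M2=-242/137, M3=-485/274, M4=0
seg 0: a=4, c=M0/2=0, d=(M1−M0)/(6·1)=2587/1644, b=Δ0−h0·(2M0+M1)/6=-9163/1644
seg 1: a=0, c=M1/2=2587/548, d=(M2−M1)/(6·1)=-3071/1644, b=Δ1−h1·(2M1+M2)/6=-701/822
seg 2: a=2, c=M2/2=-121/137, d=(M3−M2)/(6·3)=-1/4932, b=Δ2−h2·(2M2+M3)/6=4907/1644
seg 3: a=3, c=M3/2=-485/548, d=(M4−M3)/(6·2)=485/3288, b=Δ3−h3·(2M3+M4)/6=-1907/822
t_q=6 → seg 3, τ=1; S=3+-1907/822·τ+-485/548·τ²+485/3288·τ³=-63/1096

  seg 0: a=4 b=-9163/1644 c=0 d=2587/1644
  seg 1: a=0 b=-701/822 c=2587/548 d=-3071/1644
  seg 2: a=2 b=4907/1644 c=-121/137 d=-1/4932
  seg 3: a=3 b=-1907/822 c=-485/548 d=485/3288
S(6) = -63/1096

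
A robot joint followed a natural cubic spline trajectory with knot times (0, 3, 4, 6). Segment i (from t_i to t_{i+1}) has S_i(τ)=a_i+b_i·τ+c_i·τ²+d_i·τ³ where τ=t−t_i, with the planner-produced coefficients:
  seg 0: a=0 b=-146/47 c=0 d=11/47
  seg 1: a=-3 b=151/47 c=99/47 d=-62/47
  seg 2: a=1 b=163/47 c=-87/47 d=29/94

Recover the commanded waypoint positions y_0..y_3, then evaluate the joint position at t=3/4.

y_0=0 y_1=-3 y_2=1 y_3=3
S(3/4) = -6711/3008

y_0 = S_0(0) = a_0 = 0
y_1 = S_1(0) = a_1 = -3
y_2 = S_2(0) = a_2 = 1
y_3 = S_2(2) = 3
t_q=3/4 is in segment 0 (τ=3/4); S_0(τ)=-6711/3008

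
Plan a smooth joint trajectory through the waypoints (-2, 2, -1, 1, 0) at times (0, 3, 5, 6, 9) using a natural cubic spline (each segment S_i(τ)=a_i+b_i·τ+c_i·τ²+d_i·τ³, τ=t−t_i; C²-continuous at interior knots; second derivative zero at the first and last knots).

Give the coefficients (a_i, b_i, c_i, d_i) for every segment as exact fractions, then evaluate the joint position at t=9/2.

Δ: Δ0=4/3, Δ1=-3/2, Δ2=2, Δ3=-1/3
row 1: diag=10, rhs=-17; c'=1/5, d'=-17/10
row 2: denom=6−2·1/5=28/5; d'=(21−2·-17/10)/(28/5)=61/14
row 3: denom=8−1·5/28=219/28; d'=(-14−1·61/14)/(219/28)=-514/219
back: M3=-514/219
back: M2=61/14−5/28·-514/219=1046/219
back: M1=-17/10−1/5·1046/219=-1163/438
M: M0=0, M1=-1163/438, M2=1046/219, M3=-514/219, M4=0
seg 0: a=-2, c=M0/2=0, d=(M1−M0)/(6·3)=-1163/7884, b=Δ0−h0·(2M0+M1)/6=777/292
seg 1: a=2, c=M1/2=-1163/876, d=(M2−M1)/(6·2)=1085/1752, b=Δ1−h1·(2M1+M2)/6=-193/146
seg 2: a=-1, c=M2/2=523/219, d=(M3−M2)/(6·1)=-260/219, b=Δ2−h2·(2M2+M3)/6=175/219
seg 3: a=1, c=M3/2=-257/219, d=(M4−M3)/(6·3)=257/1971, b=Δ3−h3·(2M3+M4)/6=147/73
t_q=9/2 → seg 1, τ=3/2; S=2+-193/146·τ+-1163/876·τ²+1085/1752·τ³=-4111/4672

  seg 0: a=-2 b=777/292 c=0 d=-1163/7884
  seg 1: a=2 b=-193/146 c=-1163/876 d=1085/1752
  seg 2: a=-1 b=175/219 c=523/219 d=-260/219
  seg 3: a=1 b=147/73 c=-257/219 d=257/1971
S(9/2) = -4111/4672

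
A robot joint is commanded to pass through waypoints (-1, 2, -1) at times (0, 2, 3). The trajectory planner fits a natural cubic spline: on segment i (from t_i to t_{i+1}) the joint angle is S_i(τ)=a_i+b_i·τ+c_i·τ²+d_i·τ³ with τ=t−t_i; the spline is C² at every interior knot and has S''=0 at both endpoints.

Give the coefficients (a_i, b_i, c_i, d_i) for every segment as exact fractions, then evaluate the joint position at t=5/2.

  seg 0: a=-1 b=3 c=0 d=-3/8
  seg 1: a=2 b=-3/2 c=-9/4 d=3/4
S(5/2) = 25/32

Δ: Δ0=3/2, Δ1=-3
row 1: diag=6, rhs=-27; c'=1/6, d'=-9/2
back: M1=-9/2
M: M0=0, M1=-9/2, M2=0
seg 0: a=-1, c=M0/2=0, d=(M1−M0)/(6·2)=-3/8, b=Δ0−h0·(2M0+M1)/6=3
seg 1: a=2, c=M1/2=-9/4, d=(M2−M1)/(6·1)=3/4, b=Δ1−h1·(2M1+M2)/6=-3/2
t_q=5/2 → seg 1, τ=1/2; S=2+-3/2·τ+-9/4·τ²+3/4·τ³=25/32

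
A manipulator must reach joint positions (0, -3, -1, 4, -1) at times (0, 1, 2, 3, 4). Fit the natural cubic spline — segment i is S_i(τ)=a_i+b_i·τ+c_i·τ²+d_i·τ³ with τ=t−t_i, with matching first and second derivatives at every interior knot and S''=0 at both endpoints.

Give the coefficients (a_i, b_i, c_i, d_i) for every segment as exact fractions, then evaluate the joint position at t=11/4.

Δ: Δ0=-3, Δ1=2, Δ2=5, Δ3=-5
row 1: diag=4, rhs=30; c'=1/4, d'=15/2
row 2: denom=4−1·1/4=15/4; d'=(18−1·15/2)/(15/4)=14/5
row 3: denom=4−1·4/15=56/15; d'=(-60−1·14/5)/(56/15)=-471/28
back: M3=-471/28
back: M2=14/5−4/15·-471/28=51/7
back: M1=15/2−1/4·51/7=159/28
M: M0=0, M1=159/28, M2=51/7, M3=-471/28, M4=0
seg 0: a=0, c=M0/2=0, d=(M1−M0)/(6·1)=53/56, b=Δ0−h0·(2M0+M1)/6=-221/56
seg 1: a=-3, c=M1/2=159/56, d=(M2−M1)/(6·1)=15/56, b=Δ1−h1·(2M1+M2)/6=-31/28
seg 2: a=-1, c=M2/2=51/14, d=(M3−M2)/(6·1)=-225/56, b=Δ2−h2·(2M2+M3)/6=43/8
seg 3: a=4, c=M3/2=-471/56, d=(M4−M3)/(6·1)=157/56, b=Δ3−h3·(2M3+M4)/6=17/28
t_q=11/4 → seg 2, τ=3/4; S=-1+43/8·τ+51/14·τ²+-225/56·τ³=12133/3584

  seg 0: a=0 b=-221/56 c=0 d=53/56
  seg 1: a=-3 b=-31/28 c=159/56 d=15/56
  seg 2: a=-1 b=43/8 c=51/14 d=-225/56
  seg 3: a=4 b=17/28 c=-471/56 d=157/56
S(11/4) = 12133/3584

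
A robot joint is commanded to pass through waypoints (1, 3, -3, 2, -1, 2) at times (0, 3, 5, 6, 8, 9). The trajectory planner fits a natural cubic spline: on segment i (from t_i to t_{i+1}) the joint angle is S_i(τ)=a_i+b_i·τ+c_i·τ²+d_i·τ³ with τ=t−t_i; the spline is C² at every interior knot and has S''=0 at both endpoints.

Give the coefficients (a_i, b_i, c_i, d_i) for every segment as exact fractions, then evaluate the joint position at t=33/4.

Δ: Δ0=2/3, Δ1=-3, Δ2=5, Δ3=-3/2, Δ4=3
row 1: diag=10, rhs=-22; c'=1/5, d'=-11/5
row 2: denom=6−2·1/5=28/5; d'=(48−2·-11/5)/(28/5)=131/14
row 3: denom=6−1·5/28=163/28; d'=(-39−1·131/14)/(163/28)=-1354/163
row 4: denom=6−2·56/163=866/163; d'=(27−2·-1354/163)/(866/163)=7109/866
back: M4=7109/866
back: M3=-1354/163−56/163·7109/866=-4818/433
back: M2=131/14−5/28·-4818/433=4912/433
back: M1=-11/5−1/5·4912/433=-1935/433
M: M0=0, M1=-1935/433, M2=4912/433, M3=-4818/433, M4=7109/866, M5=0
seg 0: a=1, c=M0/2=0, d=(M1−M0)/(6·3)=-215/866, b=Δ0−h0·(2M0+M1)/6=7537/2598
seg 1: a=3, c=M1/2=-1935/866, d=(M2−M1)/(6·2)=6847/5196, b=Δ1−h1·(2M1+M2)/6=-4939/1299
seg 2: a=-3, c=M2/2=2456/433, d=(M3−M2)/(6·1)=-4865/1299, b=Δ2−h2·(2M2+M3)/6=3992/1299
seg 3: a=2, c=M3/2=-2409/433, d=(M4−M3)/(6·2)=16745/10392, b=Δ3−h3·(2M3+M4)/6=4133/1299
seg 4: a=-1, c=M4/2=7109/1732, d=(M5−M4)/(6·1)=-7109/5196, b=Δ4−h4·(2M4+M5)/6=685/2598
t_q=33/4 → seg 4, τ=1/4; S=-1+685/2598·τ+7109/1732·τ²+-7109/5196·τ³=-77475/110848

  seg 0: a=1 b=7537/2598 c=0 d=-215/866
  seg 1: a=3 b=-4939/1299 c=-1935/866 d=6847/5196
  seg 2: a=-3 b=3992/1299 c=2456/433 d=-4865/1299
  seg 3: a=2 b=4133/1299 c=-2409/433 d=16745/10392
  seg 4: a=-1 b=685/2598 c=7109/1732 d=-7109/5196
S(33/4) = -77475/110848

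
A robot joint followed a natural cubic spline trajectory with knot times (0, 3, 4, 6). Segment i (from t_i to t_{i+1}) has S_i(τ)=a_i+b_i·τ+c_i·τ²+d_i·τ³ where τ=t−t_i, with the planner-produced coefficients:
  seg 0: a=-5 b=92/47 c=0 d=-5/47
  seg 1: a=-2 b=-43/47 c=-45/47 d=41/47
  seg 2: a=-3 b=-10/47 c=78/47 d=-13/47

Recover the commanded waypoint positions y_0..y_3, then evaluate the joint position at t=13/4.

y_0 = S_0(0) = a_0 = -5
y_1 = S_1(0) = a_1 = -2
y_2 = S_2(0) = a_2 = -3
y_3 = S_2(2) = 1
t_q=13/4 is in segment 1 (τ=1/4); S_1(τ)=-6843/3008

y_0=-5 y_1=-2 y_2=-3 y_3=1
S(13/4) = -6843/3008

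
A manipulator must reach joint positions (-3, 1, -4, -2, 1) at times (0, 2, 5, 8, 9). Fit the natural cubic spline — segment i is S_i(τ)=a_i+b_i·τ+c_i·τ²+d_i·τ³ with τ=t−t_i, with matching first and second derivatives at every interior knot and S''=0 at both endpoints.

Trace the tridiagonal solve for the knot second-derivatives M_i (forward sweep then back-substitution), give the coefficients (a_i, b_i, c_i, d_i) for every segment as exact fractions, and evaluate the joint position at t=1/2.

  seg 0: a=-3 b=384/133 c=0 d=-59/266
  seg 1: a=1 b=30/133 c=-177/133 d=838/3591
  seg 2: a=-4 b=-194/133 c=307/399 d=-73/3591
  seg 3: a=-2 b=347/133 c=78/133 d=-26/133
S(1/2) = -3371/2128

Δ: Δ0=2, Δ1=-5/3, Δ2=2/3, Δ3=3
row 1: diag=10, rhs=-22; c'=3/10, d'=-11/5
row 2: denom=12−3·3/10=111/10; d'=(14−3·-11/5)/(111/10)=206/111
row 3: denom=8−3·10/37=266/37; d'=(14−3·206/111)/(266/37)=156/133
back: M3=156/133
back: M2=206/111−10/37·156/133=614/399
back: M1=-11/5−3/10·614/399=-354/133
M: M0=0, M1=-354/133, M2=614/399, M3=156/133, M4=0
seg 0: a=-3, c=M0/2=0, d=(M1−M0)/(6·2)=-59/266, b=Δ0−h0·(2M0+M1)/6=384/133
seg 1: a=1, c=M1/2=-177/133, d=(M2−M1)/(6·3)=838/3591, b=Δ1−h1·(2M1+M2)/6=30/133
seg 2: a=-4, c=M2/2=307/399, d=(M3−M2)/(6·3)=-73/3591, b=Δ2−h2·(2M2+M3)/6=-194/133
seg 3: a=-2, c=M3/2=78/133, d=(M4−M3)/(6·1)=-26/133, b=Δ3−h3·(2M3+M4)/6=347/133
t_q=1/2 → seg 0, τ=1/2; S=-3+384/133·τ+0·τ²+-59/266·τ³=-3371/2128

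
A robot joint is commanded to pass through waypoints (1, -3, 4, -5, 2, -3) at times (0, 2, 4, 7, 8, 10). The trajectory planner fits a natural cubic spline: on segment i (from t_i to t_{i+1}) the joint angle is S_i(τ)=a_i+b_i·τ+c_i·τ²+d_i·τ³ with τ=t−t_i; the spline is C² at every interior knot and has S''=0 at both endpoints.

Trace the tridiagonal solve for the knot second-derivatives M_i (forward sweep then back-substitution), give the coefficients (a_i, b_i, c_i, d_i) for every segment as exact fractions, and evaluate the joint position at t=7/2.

  seg 0: a=1 b=-3228/785 c=0 d=829/1570
  seg 1: a=-3 b=1746/785 c=2487/785 d=-1589/1256
  seg 2: a=4 b=-447/1570 c=-13887/3140 d=2209/1884
  seg 3: a=-5 b=15189/3140 c=4812/785 d=-12457/3140
  seg 4: a=2 b=8157/1570 c=-18123/3140 d=6041/6280
S(7/2) = 160509/50240

Δ: Δ0=-2, Δ1=7/2, Δ2=-3, Δ3=7, Δ4=-5/2
row 1: diag=8, rhs=33; c'=1/4, d'=33/8
row 2: denom=10−2·1/4=19/2; d'=(-39−2·33/8)/(19/2)=-189/38
row 3: denom=8−3·6/19=134/19; d'=(60−3·-189/38)/(134/19)=2847/268
row 4: denom=6−1·19/134=785/134; d'=(-57−1·2847/268)/(785/134)=-18123/1570
back: M4=-18123/1570
back: M3=2847/268−19/134·-18123/1570=9624/785
back: M2=-189/38−6/19·9624/785=-13887/1570
back: M1=33/8−1/4·-13887/1570=4974/785
M: M0=0, M1=4974/785, M2=-13887/1570, M3=9624/785, M4=-18123/1570, M5=0
seg 0: a=1, c=M0/2=0, d=(M1−M0)/(6·2)=829/1570, b=Δ0−h0·(2M0+M1)/6=-3228/785
seg 1: a=-3, c=M1/2=2487/785, d=(M2−M1)/(6·2)=-1589/1256, b=Δ1−h1·(2M1+M2)/6=1746/785
seg 2: a=4, c=M2/2=-13887/3140, d=(M3−M2)/(6·3)=2209/1884, b=Δ2−h2·(2M2+M3)/6=-447/1570
seg 3: a=-5, c=M3/2=4812/785, d=(M4−M3)/(6·1)=-12457/3140, b=Δ3−h3·(2M3+M4)/6=15189/3140
seg 4: a=2, c=M4/2=-18123/3140, d=(M5−M4)/(6·2)=6041/6280, b=Δ4−h4·(2M4+M5)/6=8157/1570
t_q=7/2 → seg 1, τ=3/2; S=-3+1746/785·τ+2487/785·τ²+-1589/1256·τ³=160509/50240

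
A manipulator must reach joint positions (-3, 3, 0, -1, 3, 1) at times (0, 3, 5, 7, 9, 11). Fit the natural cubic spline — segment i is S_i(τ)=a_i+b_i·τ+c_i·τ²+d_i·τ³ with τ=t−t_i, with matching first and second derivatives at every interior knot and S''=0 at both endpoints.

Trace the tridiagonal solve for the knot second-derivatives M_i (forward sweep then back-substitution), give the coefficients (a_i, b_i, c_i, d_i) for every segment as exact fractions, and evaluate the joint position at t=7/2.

  seg 0: a=-3 b=827/265 c=0 d=-33/265
  seg 1: a=3 b=-64/265 c=-297/265 d=521/2120
  seg 2: a=0 b=-941/530 c=75/212 d=301/2120
  seg 3: a=-1 b=356/265 c=639/530 d=-93/212
  seg 4: a=3 b=239/265 c=-378/265 d=63/265
S(7/2) = 44601/16960

Δ: Δ0=2, Δ1=-3/2, Δ2=-1/2, Δ3=2, Δ4=-1
row 1: diag=10, rhs=-21; c'=1/5, d'=-21/10
row 2: denom=8−2·1/5=38/5; d'=(6−2·-21/10)/(38/5)=51/38
row 3: denom=8−2·5/19=142/19; d'=(15−2·51/38)/(142/19)=117/71
row 4: denom=8−2·19/71=530/71; d'=(-18−2·117/71)/(530/71)=-756/265
back: M4=-756/265
back: M3=117/71−19/71·-756/265=639/265
back: M2=51/38−5/19·639/265=75/106
back: M1=-21/10−1/5·75/106=-594/265
M: M0=0, M1=-594/265, M2=75/106, M3=639/265, M4=-756/265, M5=0
seg 0: a=-3, c=M0/2=0, d=(M1−M0)/(6·3)=-33/265, b=Δ0−h0·(2M0+M1)/6=827/265
seg 1: a=3, c=M1/2=-297/265, d=(M2−M1)/(6·2)=521/2120, b=Δ1−h1·(2M1+M2)/6=-64/265
seg 2: a=0, c=M2/2=75/212, d=(M3−M2)/(6·2)=301/2120, b=Δ2−h2·(2M2+M3)/6=-941/530
seg 3: a=-1, c=M3/2=639/530, d=(M4−M3)/(6·2)=-93/212, b=Δ3−h3·(2M3+M4)/6=356/265
seg 4: a=3, c=M4/2=-378/265, d=(M5−M4)/(6·2)=63/265, b=Δ4−h4·(2M4+M5)/6=239/265
t_q=7/2 → seg 1, τ=1/2; S=3+-64/265·τ+-297/265·τ²+521/2120·τ³=44601/16960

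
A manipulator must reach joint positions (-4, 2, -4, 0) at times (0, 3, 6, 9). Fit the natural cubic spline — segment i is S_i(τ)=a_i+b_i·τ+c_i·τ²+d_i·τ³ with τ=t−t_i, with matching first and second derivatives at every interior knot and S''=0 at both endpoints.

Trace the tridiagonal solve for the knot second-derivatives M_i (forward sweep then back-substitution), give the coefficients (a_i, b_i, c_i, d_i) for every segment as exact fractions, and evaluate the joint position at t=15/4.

Δ: Δ0=2, Δ1=-2, Δ2=4/3
row 1: diag=12, rhs=-24; c'=1/4, d'=-2
row 2: denom=12−3·1/4=45/4; d'=(20−3·-2)/(45/4)=104/45
back: M2=104/45
back: M1=-2−1/4·104/45=-116/45
M: M0=0, M1=-116/45, M2=104/45, M3=0
seg 0: a=-4, c=M0/2=0, d=(M1−M0)/(6·3)=-58/405, b=Δ0−h0·(2M0+M1)/6=148/45
seg 1: a=2, c=M1/2=-58/45, d=(M2−M1)/(6·3)=22/81, b=Δ1−h1·(2M1+M2)/6=-26/45
seg 2: a=-4, c=M2/2=52/45, d=(M3−M2)/(6·3)=-52/405, b=Δ2−h2·(2M2+M3)/6=-44/45
t_q=15/4 → seg 1, τ=3/4; S=2+-26/45·τ+-58/45·τ²+22/81·τ³=153/160

  seg 0: a=-4 b=148/45 c=0 d=-58/405
  seg 1: a=2 b=-26/45 c=-58/45 d=22/81
  seg 2: a=-4 b=-44/45 c=52/45 d=-52/405
S(15/4) = 153/160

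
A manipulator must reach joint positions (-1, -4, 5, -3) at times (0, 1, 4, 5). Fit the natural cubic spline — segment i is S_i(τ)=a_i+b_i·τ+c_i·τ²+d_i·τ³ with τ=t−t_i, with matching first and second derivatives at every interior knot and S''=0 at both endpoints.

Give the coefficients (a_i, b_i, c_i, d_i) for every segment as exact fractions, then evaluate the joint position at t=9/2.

  seg 0: a=-1 b=-246/55 c=0 d=81/55
  seg 1: a=-4 b=-3/55 c=243/55 d=-17/15
  seg 2: a=5 b=-228/55 c=-318/55 d=106/55
S(9/2) = 379/220

Δ: Δ0=-3, Δ1=3, Δ2=-8
row 1: diag=8, rhs=36; c'=3/8, d'=9/2
row 2: denom=8−3·3/8=55/8; d'=(-66−3·9/2)/(55/8)=-636/55
back: M2=-636/55
back: M1=9/2−3/8·-636/55=486/55
M: M0=0, M1=486/55, M2=-636/55, M3=0
seg 0: a=-1, c=M0/2=0, d=(M1−M0)/(6·1)=81/55, b=Δ0−h0·(2M0+M1)/6=-246/55
seg 1: a=-4, c=M1/2=243/55, d=(M2−M1)/(6·3)=-17/15, b=Δ1−h1·(2M1+M2)/6=-3/55
seg 2: a=5, c=M2/2=-318/55, d=(M3−M2)/(6·1)=106/55, b=Δ2−h2·(2M2+M3)/6=-228/55
t_q=9/2 → seg 2, τ=1/2; S=5+-228/55·τ+-318/55·τ²+106/55·τ³=379/220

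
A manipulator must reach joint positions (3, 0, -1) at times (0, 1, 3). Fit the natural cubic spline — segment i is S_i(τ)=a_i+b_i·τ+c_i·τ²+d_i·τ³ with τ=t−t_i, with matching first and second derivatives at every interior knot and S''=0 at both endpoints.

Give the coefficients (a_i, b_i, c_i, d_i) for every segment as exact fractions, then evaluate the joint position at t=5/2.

Δ: Δ0=-3, Δ1=-1/2
row 1: diag=6, rhs=15; c'=1/3, d'=5/2
back: M1=5/2
M: M0=0, M1=5/2, M2=0
seg 0: a=3, c=M0/2=0, d=(M1−M0)/(6·1)=5/12, b=Δ0−h0·(2M0+M1)/6=-41/12
seg 1: a=0, c=M1/2=5/4, d=(M2−M1)/(6·2)=-5/24, b=Δ1−h1·(2M1+M2)/6=-13/6
t_q=5/2 → seg 1, τ=3/2; S=0+-13/6·τ+5/4·τ²+-5/24·τ³=-73/64

  seg 0: a=3 b=-41/12 c=0 d=5/12
  seg 1: a=0 b=-13/6 c=5/4 d=-5/24
S(5/2) = -73/64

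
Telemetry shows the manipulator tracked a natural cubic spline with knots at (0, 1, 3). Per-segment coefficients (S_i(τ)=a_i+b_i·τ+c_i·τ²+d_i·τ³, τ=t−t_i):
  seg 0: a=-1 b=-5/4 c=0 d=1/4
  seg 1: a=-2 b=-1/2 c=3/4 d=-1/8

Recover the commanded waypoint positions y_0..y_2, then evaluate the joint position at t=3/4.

y_0=-1 y_1=-2 y_2=-1
S(3/4) = -469/256

y_0 = S_0(0) = a_0 = -1
y_1 = S_1(0) = a_1 = -2
y_2 = S_1(2) = -1
t_q=3/4 is in segment 0 (τ=3/4); S_0(τ)=-469/256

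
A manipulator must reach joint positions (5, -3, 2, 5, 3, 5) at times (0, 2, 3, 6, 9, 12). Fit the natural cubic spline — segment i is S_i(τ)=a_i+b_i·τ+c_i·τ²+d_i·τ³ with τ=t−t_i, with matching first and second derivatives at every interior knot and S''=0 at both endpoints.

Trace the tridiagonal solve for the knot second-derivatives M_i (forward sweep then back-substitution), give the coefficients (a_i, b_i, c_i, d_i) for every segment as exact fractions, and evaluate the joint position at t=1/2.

  seg 0: a=5 b=-4580/633 c=0 d=512/633
  seg 1: a=-3 b=1564/633 c=1024/211 d=-1471/633
  seg 2: a=2 b=3295/633 c=-447/211 d=1361/5697
  seg 3: a=5 b=-668/633 c=20/633 d=62/1899
  seg 4: a=3 b=10/633 c=206/633 d=-206/5697
S(1/2) = 313/211

Δ: Δ0=-4, Δ1=5, Δ2=1, Δ3=-2/3, Δ4=2/3
row 1: diag=6, rhs=54; c'=1/6, d'=9
row 2: denom=8−1·1/6=47/6; d'=(-24−1·9)/(47/6)=-198/47
row 3: denom=12−3·18/47=510/47; d'=(-10−3·-198/47)/(510/47)=62/255
row 4: denom=12−3·47/170=1899/170; d'=(8−3·62/255)/(1899/170)=412/633
back: M4=412/633
back: M3=62/255−47/170·412/633=40/633
back: M2=-198/47−18/47·40/633=-894/211
back: M1=9−1/6·-894/211=2048/211
M: M0=0, M1=2048/211, M2=-894/211, M3=40/633, M4=412/633, M5=0
seg 0: a=5, c=M0/2=0, d=(M1−M0)/(6·2)=512/633, b=Δ0−h0·(2M0+M1)/6=-4580/633
seg 1: a=-3, c=M1/2=1024/211, d=(M2−M1)/(6·1)=-1471/633, b=Δ1−h1·(2M1+M2)/6=1564/633
seg 2: a=2, c=M2/2=-447/211, d=(M3−M2)/(6·3)=1361/5697, b=Δ2−h2·(2M2+M3)/6=3295/633
seg 3: a=5, c=M3/2=20/633, d=(M4−M3)/(6·3)=62/1899, b=Δ3−h3·(2M3+M4)/6=-668/633
seg 4: a=3, c=M4/2=206/633, d=(M5−M4)/(6·3)=-206/5697, b=Δ4−h4·(2M4+M5)/6=10/633
t_q=1/2 → seg 0, τ=1/2; S=5+-4580/633·τ+0·τ²+512/633·τ³=313/211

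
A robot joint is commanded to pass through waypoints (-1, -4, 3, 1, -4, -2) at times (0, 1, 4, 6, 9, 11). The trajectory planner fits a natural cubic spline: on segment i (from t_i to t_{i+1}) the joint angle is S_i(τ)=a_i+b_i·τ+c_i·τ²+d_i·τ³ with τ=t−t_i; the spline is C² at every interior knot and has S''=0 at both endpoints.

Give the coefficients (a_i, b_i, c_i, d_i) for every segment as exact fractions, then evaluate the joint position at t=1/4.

Δ: Δ0=-3, Δ1=7/3, Δ2=-1, Δ3=-5/3, Δ4=1
row 1: diag=8, rhs=32; c'=3/8, d'=4
row 2: denom=10−3·3/8=71/8; d'=(-20−3·4)/(71/8)=-256/71
row 3: denom=10−2·16/71=678/71; d'=(-4−2·-256/71)/(678/71)=38/113
row 4: denom=10−3·71/226=2047/226; d'=(16−3·38/113)/(2047/226)=3388/2047
back: M4=3388/2047
back: M3=38/113−71/226·3388/2047=-376/2047
back: M2=-256/71−16/71·-376/2047=-7296/2047
back: M1=4−3/8·-7296/2047=10924/2047
M: M0=0, M1=10924/2047, M2=-7296/2047, M3=-376/2047, M4=3388/2047, M5=0
seg 0: a=-1, c=M0/2=0, d=(M1−M0)/(6·1)=5462/6141, b=Δ0−h0·(2M0+M1)/6=-23885/6141
seg 1: a=-4, c=M1/2=5462/2047, d=(M2−M1)/(6·3)=-9110/18423, b=Δ1−h1·(2M1+M2)/6=-7499/6141
seg 2: a=3, c=M2/2=-3648/2047, d=(M3−M2)/(6·2)=1730/6141, b=Δ2−h2·(2M2+M3)/6=8827/6141
seg 3: a=1, c=M3/2=-188/2047, d=(M4−M3)/(6·3)=1882/18423, b=Δ3−h3·(2M3+M4)/6=-14189/6141
seg 4: a=-4, c=M4/2=1694/2047, d=(M5−M4)/(6·2)=-847/6141, b=Δ4−h4·(2M4+M5)/6=-635/6141
t_q=1/4 → seg 0, τ=1/4; S=-1+-23885/6141·τ+0·τ²+5462/6141·τ³=-128287/65504

  seg 0: a=-1 b=-23885/6141 c=0 d=5462/6141
  seg 1: a=-4 b=-7499/6141 c=5462/2047 d=-9110/18423
  seg 2: a=3 b=8827/6141 c=-3648/2047 d=1730/6141
  seg 3: a=1 b=-14189/6141 c=-188/2047 d=1882/18423
  seg 4: a=-4 b=-635/6141 c=1694/2047 d=-847/6141
S(1/4) = -128287/65504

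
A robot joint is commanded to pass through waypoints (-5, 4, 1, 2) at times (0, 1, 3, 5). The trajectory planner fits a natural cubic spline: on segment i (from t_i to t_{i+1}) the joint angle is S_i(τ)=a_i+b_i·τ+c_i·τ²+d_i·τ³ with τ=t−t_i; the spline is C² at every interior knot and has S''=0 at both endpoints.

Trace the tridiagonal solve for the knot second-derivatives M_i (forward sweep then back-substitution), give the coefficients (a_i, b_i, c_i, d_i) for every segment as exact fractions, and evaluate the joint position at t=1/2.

Δ: Δ0=9, Δ1=-3/2, Δ2=1/2
row 1: diag=6, rhs=-63; c'=1/3, d'=-21/2
row 2: denom=8−2·1/3=22/3; d'=(12−2·-21/2)/(22/3)=9/2
back: M2=9/2
back: M1=-21/2−1/3·9/2=-12
M: M0=0, M1=-12, M2=9/2, M3=0
seg 0: a=-5, c=M0/2=0, d=(M1−M0)/(6·1)=-2, b=Δ0−h0·(2M0+M1)/6=11
seg 1: a=4, c=M1/2=-6, d=(M2−M1)/(6·2)=11/8, b=Δ1−h1·(2M1+M2)/6=5
seg 2: a=1, c=M2/2=9/4, d=(M3−M2)/(6·2)=-3/8, b=Δ2−h2·(2M2+M3)/6=-5/2
t_q=1/2 → seg 0, τ=1/2; S=-5+11·τ+0·τ²+-2·τ³=1/4

  seg 0: a=-5 b=11 c=0 d=-2
  seg 1: a=4 b=5 c=-6 d=11/8
  seg 2: a=1 b=-5/2 c=9/4 d=-3/8
S(1/2) = 1/4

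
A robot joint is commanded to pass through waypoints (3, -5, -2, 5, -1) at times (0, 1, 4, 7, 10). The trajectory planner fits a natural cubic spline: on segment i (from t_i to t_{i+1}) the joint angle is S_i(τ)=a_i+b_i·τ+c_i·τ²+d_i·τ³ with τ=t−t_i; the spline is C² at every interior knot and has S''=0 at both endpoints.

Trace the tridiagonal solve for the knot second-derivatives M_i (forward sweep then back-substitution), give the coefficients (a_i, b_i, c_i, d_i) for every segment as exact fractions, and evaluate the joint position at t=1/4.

  seg 0: a=3 b=-742/81 c=0 d=94/81
  seg 1: a=-5 b=-460/81 c=94/27 d=-305/729
  seg 2: a=-2 b=317/81 c=-23/81 d=-59/729
  seg 3: a=5 b=2/81 c=-82/81 d=82/729
S(1/4) = 629/864

Δ: Δ0=-8, Δ1=1, Δ2=7/3, Δ3=-2
row 1: diag=8, rhs=54; c'=3/8, d'=27/4
row 2: denom=12−3·3/8=87/8; d'=(8−3·27/4)/(87/8)=-98/87
row 3: denom=12−3·8/29=324/29; d'=(-26−3·-98/87)/(324/29)=-164/81
back: M3=-164/81
back: M2=-98/87−8/29·-164/81=-46/81
back: M1=27/4−3/8·-46/81=188/27
M: M0=0, M1=188/27, M2=-46/81, M3=-164/81, M4=0
seg 0: a=3, c=M0/2=0, d=(M1−M0)/(6·1)=94/81, b=Δ0−h0·(2M0+M1)/6=-742/81
seg 1: a=-5, c=M1/2=94/27, d=(M2−M1)/(6·3)=-305/729, b=Δ1−h1·(2M1+M2)/6=-460/81
seg 2: a=-2, c=M2/2=-23/81, d=(M3−M2)/(6·3)=-59/729, b=Δ2−h2·(2M2+M3)/6=317/81
seg 3: a=5, c=M3/2=-82/81, d=(M4−M3)/(6·3)=82/729, b=Δ3−h3·(2M3+M4)/6=2/81
t_q=1/4 → seg 0, τ=1/4; S=3+-742/81·τ+0·τ²+94/81·τ³=629/864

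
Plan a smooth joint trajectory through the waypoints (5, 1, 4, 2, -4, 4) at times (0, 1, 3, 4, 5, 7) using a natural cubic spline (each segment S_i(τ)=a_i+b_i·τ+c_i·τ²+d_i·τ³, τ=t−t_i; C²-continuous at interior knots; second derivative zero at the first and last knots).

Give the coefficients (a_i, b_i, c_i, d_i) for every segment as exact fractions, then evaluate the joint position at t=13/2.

Δ: Δ0=-4, Δ1=3/2, Δ2=-2, Δ3=-6, Δ4=4
row 1: diag=6, rhs=33; c'=1/3, d'=11/2
row 2: denom=6−2·1/3=16/3; d'=(-21−2·11/2)/(16/3)=-6
row 3: denom=4−1·3/16=61/16; d'=(-24−1·-6)/(61/16)=-288/61
row 4: denom=6−1·16/61=350/61; d'=(60−1·-288/61)/(350/61)=282/25
back: M4=282/25
back: M3=-288/61−16/61·282/25=-192/25
back: M2=-6−3/16·-192/25=-114/25
back: M1=11/2−1/3·-114/25=351/50
M: M0=0, M1=351/50, M2=-114/25, M3=-192/25, M4=282/25, M5=0
seg 0: a=5, c=M0/2=0, d=(M1−M0)/(6·1)=117/100, b=Δ0−h0·(2M0+M1)/6=-517/100
seg 1: a=1, c=M1/2=351/100, d=(M2−M1)/(6·2)=-193/200, b=Δ1−h1·(2M1+M2)/6=-83/50
seg 2: a=4, c=M2/2=-57/25, d=(M3−M2)/(6·1)=-13/25, b=Δ2−h2·(2M2+M3)/6=4/5
seg 3: a=2, c=M3/2=-96/25, d=(M4−M3)/(6·1)=79/25, b=Δ3−h3·(2M3+M4)/6=-133/25
seg 4: a=-4, c=M4/2=141/25, d=(M5−M4)/(6·2)=-47/50, b=Δ4−h4·(2M4+M5)/6=-88/25
t_q=13/2 → seg 4, τ=3/2; S=-4+-88/25·τ+141/25·τ²+-47/50·τ³=19/80

  seg 0: a=5 b=-517/100 c=0 d=117/100
  seg 1: a=1 b=-83/50 c=351/100 d=-193/200
  seg 2: a=4 b=4/5 c=-57/25 d=-13/25
  seg 3: a=2 b=-133/25 c=-96/25 d=79/25
  seg 4: a=-4 b=-88/25 c=141/25 d=-47/50
S(13/2) = 19/80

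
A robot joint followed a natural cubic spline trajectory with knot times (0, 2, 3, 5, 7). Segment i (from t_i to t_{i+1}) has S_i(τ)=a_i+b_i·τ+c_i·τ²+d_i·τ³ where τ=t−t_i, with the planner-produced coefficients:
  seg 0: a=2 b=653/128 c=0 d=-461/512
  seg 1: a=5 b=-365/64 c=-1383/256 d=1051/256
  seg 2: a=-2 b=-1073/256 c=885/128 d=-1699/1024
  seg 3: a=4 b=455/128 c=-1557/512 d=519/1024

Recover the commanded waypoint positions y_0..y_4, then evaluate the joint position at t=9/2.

y_0 = S_0(0) = a_0 = 2
y_1 = S_1(0) = a_1 = 5
y_2 = S_2(0) = a_2 = -2
y_3 = S_3(0) = a_3 = 4
y_4 = S_3(2) = 3
t_q=9/2 is in segment 2 (τ=3/2); S_2(τ)=13679/8192

y_0=2 y_1=5 y_2=-2 y_3=4 y_4=3
S(9/2) = 13679/8192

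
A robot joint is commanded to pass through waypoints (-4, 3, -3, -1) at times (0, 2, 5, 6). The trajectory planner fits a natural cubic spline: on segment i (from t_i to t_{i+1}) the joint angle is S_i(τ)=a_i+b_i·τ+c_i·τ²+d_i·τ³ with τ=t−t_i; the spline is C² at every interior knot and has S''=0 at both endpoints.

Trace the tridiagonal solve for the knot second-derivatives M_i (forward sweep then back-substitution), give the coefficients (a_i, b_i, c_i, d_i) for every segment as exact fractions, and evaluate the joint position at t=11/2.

  seg 0: a=-4 b=721/142 c=0 d=-28/71
  seg 1: a=3 b=49/142 c=-168/71 d=75/142
  seg 2: a=-3 b=29/71 c=339/142 d=-113/142
S(11/2) = -2611/1136

Δ: Δ0=7/2, Δ1=-2, Δ2=2
row 1: diag=10, rhs=-33; c'=3/10, d'=-33/10
row 2: denom=8−3·3/10=71/10; d'=(24−3·-33/10)/(71/10)=339/71
back: M2=339/71
back: M1=-33/10−3/10·339/71=-336/71
M: M0=0, M1=-336/71, M2=339/71, M3=0
seg 0: a=-4, c=M0/2=0, d=(M1−M0)/(6·2)=-28/71, b=Δ0−h0·(2M0+M1)/6=721/142
seg 1: a=3, c=M1/2=-168/71, d=(M2−M1)/(6·3)=75/142, b=Δ1−h1·(2M1+M2)/6=49/142
seg 2: a=-3, c=M2/2=339/142, d=(M3−M2)/(6·1)=-113/142, b=Δ2−h2·(2M2+M3)/6=29/71
t_q=11/2 → seg 2, τ=1/2; S=-3+29/71·τ+339/142·τ²+-113/142·τ³=-2611/1136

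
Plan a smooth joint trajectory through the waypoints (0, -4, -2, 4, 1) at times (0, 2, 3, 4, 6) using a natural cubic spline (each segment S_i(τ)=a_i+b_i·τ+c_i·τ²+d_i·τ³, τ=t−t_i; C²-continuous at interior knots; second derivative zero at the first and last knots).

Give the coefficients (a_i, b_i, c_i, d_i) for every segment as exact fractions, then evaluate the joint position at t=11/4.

Δ: Δ0=-2, Δ1=2, Δ2=6, Δ3=-3/2
row 1: diag=6, rhs=24; c'=1/6, d'=4
row 2: denom=4−1·1/6=23/6; d'=(24−1·4)/(23/6)=120/23
row 3: denom=6−1·6/23=132/23; d'=(-45−1·120/23)/(132/23)=-35/4
back: M3=-35/4
back: M2=120/23−6/23·-35/4=15/2
back: M1=4−1/6·15/2=11/4
M: M0=0, M1=11/4, M2=15/2, M3=-35/4, M4=0
seg 0: a=0, c=M0/2=0, d=(M1−M0)/(6·2)=11/48, b=Δ0−h0·(2M0+M1)/6=-35/12
seg 1: a=-4, c=M1/2=11/8, d=(M2−M1)/(6·1)=19/24, b=Δ1−h1·(2M1+M2)/6=-1/6
seg 2: a=-2, c=M2/2=15/4, d=(M3−M2)/(6·1)=-65/24, b=Δ2−h2·(2M2+M3)/6=119/24
seg 3: a=4, c=M3/2=-35/8, d=(M4−M3)/(6·2)=35/48, b=Δ3−h3·(2M3+M4)/6=13/3
t_q=11/4 → seg 1, τ=3/4; S=-4+-1/6·τ+11/8·τ²+19/24·τ³=-1545/512

  seg 0: a=0 b=-35/12 c=0 d=11/48
  seg 1: a=-4 b=-1/6 c=11/8 d=19/24
  seg 2: a=-2 b=119/24 c=15/4 d=-65/24
  seg 3: a=4 b=13/3 c=-35/8 d=35/48
S(11/4) = -1545/512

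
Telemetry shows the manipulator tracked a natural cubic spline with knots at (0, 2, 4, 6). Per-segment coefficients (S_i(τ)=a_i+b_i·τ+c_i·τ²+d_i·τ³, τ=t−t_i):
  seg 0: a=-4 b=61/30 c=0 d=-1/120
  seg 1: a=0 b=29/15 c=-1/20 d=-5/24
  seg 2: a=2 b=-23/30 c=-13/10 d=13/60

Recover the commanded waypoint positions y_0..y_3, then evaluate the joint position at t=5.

y_0 = S_0(0) = a_0 = -4
y_1 = S_1(0) = a_1 = 0
y_2 = S_2(0) = a_2 = 2
y_3 = S_2(2) = -3
t_q=5 is in segment 2 (τ=1); S_2(τ)=3/20

y_0=-4 y_1=0 y_2=2 y_3=-3
S(5) = 3/20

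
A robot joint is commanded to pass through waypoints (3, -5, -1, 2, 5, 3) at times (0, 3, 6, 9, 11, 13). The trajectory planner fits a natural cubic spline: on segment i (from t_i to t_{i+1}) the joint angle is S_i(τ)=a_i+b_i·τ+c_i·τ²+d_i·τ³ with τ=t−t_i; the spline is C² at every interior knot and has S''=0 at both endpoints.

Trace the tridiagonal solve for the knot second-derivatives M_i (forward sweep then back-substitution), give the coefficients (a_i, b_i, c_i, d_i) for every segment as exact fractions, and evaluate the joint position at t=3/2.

  seg 0: a=3 b=-11869/3132 c=0 d=3517/28188
  seg 1: a=-5 b=-659/1566 c=3517/3132 d=-5057/28188
  seg 2: a=-1 b=4613/3132 c=-385/783 d=3139/28188
  seg 3: a=2 b=2395/1566 c=533/1044 d=-1645/6264
  seg 4: a=5 b=329/783 c=-278/261 d=139/783
S(3/2) = -6301/2784

Δ: Δ0=-8/3, Δ1=4/3, Δ2=1, Δ3=3/2, Δ4=-1
row 1: diag=12, rhs=24; c'=1/4, d'=2
row 2: denom=12−3·1/4=45/4; d'=(-2−3·2)/(45/4)=-32/45
row 3: denom=10−3·4/15=46/5; d'=(3−3·-32/45)/(46/5)=77/138
row 4: denom=8−2·5/23=174/23; d'=(-15−2·77/138)/(174/23)=-556/261
back: M4=-556/261
back: M3=77/138−5/23·-556/261=533/522
back: M2=-32/45−4/15·533/522=-770/783
back: M1=2−1/4·-770/783=3517/1566
M: M0=0, M1=3517/1566, M2=-770/783, M3=533/522, M4=-556/261, M5=0
seg 0: a=3, c=M0/2=0, d=(M1−M0)/(6·3)=3517/28188, b=Δ0−h0·(2M0+M1)/6=-11869/3132
seg 1: a=-5, c=M1/2=3517/3132, d=(M2−M1)/(6·3)=-5057/28188, b=Δ1−h1·(2M1+M2)/6=-659/1566
seg 2: a=-1, c=M2/2=-385/783, d=(M3−M2)/(6·3)=3139/28188, b=Δ2−h2·(2M2+M3)/6=4613/3132
seg 3: a=2, c=M3/2=533/1044, d=(M4−M3)/(6·2)=-1645/6264, b=Δ3−h3·(2M3+M4)/6=2395/1566
seg 4: a=5, c=M4/2=-278/261, d=(M5−M4)/(6·2)=139/783, b=Δ4−h4·(2M4+M5)/6=329/783
t_q=3/2 → seg 0, τ=3/2; S=3+-11869/3132·τ+0·τ²+3517/28188·τ³=-6301/2784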